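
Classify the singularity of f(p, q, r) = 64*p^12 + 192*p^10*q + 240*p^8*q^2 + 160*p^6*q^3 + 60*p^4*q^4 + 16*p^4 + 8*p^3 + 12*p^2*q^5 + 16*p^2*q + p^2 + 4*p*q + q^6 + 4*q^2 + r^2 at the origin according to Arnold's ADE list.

The Hessian of f at 0 is [[2, 4, 0], [4, 8, 0], [0, 0, 2]] with rank 2, so corank 1. A Groebner basis of the Jacobian ideal J(f) in C{p,q,r} is {p*q^2 - 3*p*q/8 + p/64 - q^2/2 + q/32, 5*p*q/16 - p/64 + q^3 + 3*q^2/8 - q/32, p^2 + p/4 + q/2, r}; counting standard monomials gives mu = 5. Corank 1: A-series; mu = 5 gives A_5.

A_{5}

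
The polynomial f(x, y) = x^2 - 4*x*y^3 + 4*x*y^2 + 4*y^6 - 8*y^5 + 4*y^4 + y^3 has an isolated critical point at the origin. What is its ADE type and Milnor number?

The Hessian of f at 0 is [[2, 0], [0, 0]] with rank 1, so corank 1. A Groebner basis of the Jacobian ideal J(f) in C{x,y} is {y^2, x}; counting standard monomials gives mu = 2. Corank 1: A-series; mu = 2 gives A_2.

Type A_{2}, Milnor number mu = 2.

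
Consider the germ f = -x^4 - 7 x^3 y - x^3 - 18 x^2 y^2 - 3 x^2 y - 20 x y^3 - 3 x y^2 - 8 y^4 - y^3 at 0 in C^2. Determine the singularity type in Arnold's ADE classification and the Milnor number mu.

Type E7, Milnor number mu = 7.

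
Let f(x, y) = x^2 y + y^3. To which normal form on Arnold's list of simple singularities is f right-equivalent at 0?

D_4

The Hessian of f at 0 has rank 0. Corank 2; j^3 = y*(x^2 + y^2) splits into three distinct lines over C (the quadratic factor has nonzero discriminant), so D_4.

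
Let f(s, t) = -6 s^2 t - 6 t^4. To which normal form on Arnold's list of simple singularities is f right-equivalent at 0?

D_5

The Hessian of f at 0 has rank 0. Corank 2; j^3 = -6*s^2*t has shape L^2 M (L != M), so D-series; mu = 5 gives D_5.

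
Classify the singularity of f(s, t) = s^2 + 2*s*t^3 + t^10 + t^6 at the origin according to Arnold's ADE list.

A_{9}

The Hessian of f at 0 has rank 1. Corank 1: A-series; mu = 9 gives A_9.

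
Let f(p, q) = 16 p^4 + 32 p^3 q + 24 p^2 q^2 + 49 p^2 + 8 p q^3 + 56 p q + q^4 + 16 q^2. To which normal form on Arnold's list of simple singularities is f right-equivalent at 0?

The Hessian of f at 0 is [[98, 56], [56, 32]] with rank 1, so corank 1. A Groebner basis of the Jacobian ideal J(f) in C{p,q} is {q^3, p + 4*q/7}; counting standard monomials gives mu = 3. Corank 1: A-series; mu = 3 gives A_3.

A_3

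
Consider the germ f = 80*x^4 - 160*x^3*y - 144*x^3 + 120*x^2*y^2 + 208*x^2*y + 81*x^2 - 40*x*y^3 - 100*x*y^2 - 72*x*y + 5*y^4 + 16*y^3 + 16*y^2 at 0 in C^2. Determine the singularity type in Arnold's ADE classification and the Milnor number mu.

Type A_3, Milnor number mu = 3.

The Hessian of f at 0 has rank 1. Corank 1: A-series; mu = 3 gives A_3.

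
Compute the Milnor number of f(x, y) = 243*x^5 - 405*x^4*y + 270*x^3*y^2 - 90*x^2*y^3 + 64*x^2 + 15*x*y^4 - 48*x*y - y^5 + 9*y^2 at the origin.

The Hessian of f at 0 has rank 1. Corank 1: A-series; mu = 4 gives A_4.

4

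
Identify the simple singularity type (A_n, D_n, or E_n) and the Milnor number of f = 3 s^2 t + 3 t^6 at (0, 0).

Type D_{7}, Milnor number mu = 7.

The Hessian of f at 0 has rank 0. Corank 2; j^3 = 3*s^2*t has shape L^2 M (L != M), so D-series; mu = 7 gives D_7.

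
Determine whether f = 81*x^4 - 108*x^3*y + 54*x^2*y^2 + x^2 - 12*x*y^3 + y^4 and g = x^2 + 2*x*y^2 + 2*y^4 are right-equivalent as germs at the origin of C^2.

Yes.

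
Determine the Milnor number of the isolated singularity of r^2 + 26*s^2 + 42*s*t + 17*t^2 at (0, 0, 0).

1

The Hessian of f at 0 has rank 3. Corank 0: nondegenerate Morse point, so A_1.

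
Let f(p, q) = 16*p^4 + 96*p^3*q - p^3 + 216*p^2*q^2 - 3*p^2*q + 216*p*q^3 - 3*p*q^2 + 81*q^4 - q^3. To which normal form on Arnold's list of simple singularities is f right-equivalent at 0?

E_{6}

The Hessian of f at 0 is [[0, 0], [0, 0]] with rank 0, so corank 2. A Groebner basis of the Jacobian ideal J(f) in C{p,q} is {q^4, p*q^2 + 7*q^3/6, p^2 + 2*p*q + q^2}; counting standard monomials gives mu = 6. Corank 2; j^3 = -(p + q)^3 is a perfect cube, so E-series; the 4-jet and mu = 6 give E_6.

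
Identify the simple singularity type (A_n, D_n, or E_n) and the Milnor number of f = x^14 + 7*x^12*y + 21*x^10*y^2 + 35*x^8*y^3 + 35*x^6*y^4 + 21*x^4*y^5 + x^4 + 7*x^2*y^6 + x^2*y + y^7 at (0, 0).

The Hessian of f at 0 is [[0, 0], [0, 0]] with rank 0, so corank 2. A Groebner basis of the Jacobian ideal J(f) in C{x,y} is {x^2/7 + y^6, x^3, x*y}; counting standard monomials gives mu = 8. Corank 2; j^3 = x^2*y has shape L^2 M (L != M), so D-series; mu = 8 gives D_8.

Type D_8, Milnor number mu = 8.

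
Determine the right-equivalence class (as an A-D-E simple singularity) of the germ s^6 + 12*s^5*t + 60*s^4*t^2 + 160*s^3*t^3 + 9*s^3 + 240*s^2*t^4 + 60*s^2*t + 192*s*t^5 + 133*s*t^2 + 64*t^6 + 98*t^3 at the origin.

The Hessian of f at 0 is [[0, 0], [0, 0]] with rank 0, so corank 2. A Groebner basis of the Jacobian ideal J(f) in C{s,t} is {-243*s*t/2 + t^5 - 567*t^2/2, s*t^2 + 7*t^3/3, s^2 + 13*s*t/3 + 14*t^2/3}; counting standard monomials gives mu = 7. Corank 2; j^3 = (s + 2*t)*(3*s + 7*t)^2 has shape L^2 M (L != M), so D-series; mu = 7 gives D_7.

D_{7}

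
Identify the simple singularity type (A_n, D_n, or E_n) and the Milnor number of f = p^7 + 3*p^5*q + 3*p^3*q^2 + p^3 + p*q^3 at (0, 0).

Type E7, Milnor number mu = 7.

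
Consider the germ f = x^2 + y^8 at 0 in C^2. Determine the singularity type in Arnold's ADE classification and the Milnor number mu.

Type A_{7}, Milnor number mu = 7.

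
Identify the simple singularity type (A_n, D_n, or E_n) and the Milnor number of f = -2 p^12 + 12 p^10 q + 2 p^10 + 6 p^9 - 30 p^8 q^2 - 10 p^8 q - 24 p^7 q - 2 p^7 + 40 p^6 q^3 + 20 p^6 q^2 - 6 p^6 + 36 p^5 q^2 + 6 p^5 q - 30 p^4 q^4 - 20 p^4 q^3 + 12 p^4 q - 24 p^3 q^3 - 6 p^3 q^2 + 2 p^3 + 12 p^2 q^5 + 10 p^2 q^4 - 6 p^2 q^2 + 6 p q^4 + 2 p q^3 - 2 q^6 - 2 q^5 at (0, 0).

The Hessian of f at 0 has rank 0. Corank 2; j^3 = 2*p^3 is a perfect cube, so E-series; the 4-jet and mu = 7 give E_7.

Type E7, Milnor number mu = 7.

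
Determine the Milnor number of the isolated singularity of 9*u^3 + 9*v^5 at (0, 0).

The Hessian of f at 0 has rank 0. Corank 2; j^3 = 9*u^3 is a perfect cube, so E-series; the 5-jet and mu = 8 give E_8.

8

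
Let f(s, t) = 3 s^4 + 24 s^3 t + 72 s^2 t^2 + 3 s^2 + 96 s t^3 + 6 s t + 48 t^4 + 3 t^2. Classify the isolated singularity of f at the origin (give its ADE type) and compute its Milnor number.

Type A_3, Milnor number mu = 3.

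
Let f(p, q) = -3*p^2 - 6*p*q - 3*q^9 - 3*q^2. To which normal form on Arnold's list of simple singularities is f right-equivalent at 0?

The Hessian of f at 0 has rank 1. Corank 1: A-series; mu = 8 gives A_8.

A8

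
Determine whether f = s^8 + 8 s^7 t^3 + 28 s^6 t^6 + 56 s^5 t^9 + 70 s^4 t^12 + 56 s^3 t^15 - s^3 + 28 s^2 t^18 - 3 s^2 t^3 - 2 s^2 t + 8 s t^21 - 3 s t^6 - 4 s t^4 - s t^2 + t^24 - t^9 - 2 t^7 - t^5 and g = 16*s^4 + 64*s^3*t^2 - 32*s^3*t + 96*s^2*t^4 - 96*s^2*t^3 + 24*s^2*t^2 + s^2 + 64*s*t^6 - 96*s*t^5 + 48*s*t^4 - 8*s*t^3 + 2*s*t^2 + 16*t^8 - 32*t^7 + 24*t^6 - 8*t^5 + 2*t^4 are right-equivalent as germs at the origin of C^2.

The Hessian of f at 0 has rank 0. Corank 2; j^3 = -s*(s + t)^2 has shape L^2 M (L != M), so D-series; mu = 9 gives D_9. The Hessian of g at 0 has rank 1. Corank 1: A-series; mu = 3 gives A_3. f is D_9 but g is A_3, hence not right-equivalent.

No.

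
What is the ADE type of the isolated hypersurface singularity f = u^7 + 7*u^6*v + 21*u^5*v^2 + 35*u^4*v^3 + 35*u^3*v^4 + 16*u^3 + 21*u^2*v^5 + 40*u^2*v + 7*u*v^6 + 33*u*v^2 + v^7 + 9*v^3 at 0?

D8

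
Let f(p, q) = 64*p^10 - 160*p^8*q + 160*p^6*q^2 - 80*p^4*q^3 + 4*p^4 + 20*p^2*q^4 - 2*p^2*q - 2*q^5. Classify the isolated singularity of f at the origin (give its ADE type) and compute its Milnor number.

The Hessian of f at 0 has rank 0. Corank 2; j^3 = -2*p^2*q has shape L^2 M (L != M), so D-series; mu = 6 gives D_6.

Type D6, Milnor number mu = 6.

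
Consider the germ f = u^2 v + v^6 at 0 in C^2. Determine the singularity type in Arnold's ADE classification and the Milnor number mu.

The Hessian of f at 0 has rank 0. Corank 2; j^3 = u^2*v has shape L^2 M (L != M), so D-series; mu = 7 gives D_7.

Type D_7, Milnor number mu = 7.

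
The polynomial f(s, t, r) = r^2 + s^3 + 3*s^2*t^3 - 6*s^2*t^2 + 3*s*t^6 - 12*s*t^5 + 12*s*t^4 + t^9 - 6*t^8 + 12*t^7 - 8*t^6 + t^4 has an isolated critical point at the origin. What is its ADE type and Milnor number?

The Hessian of f at 0 has rank 1. Corank 2; j^3 = s^3 is a perfect cube, so E-series; the 4-jet and mu = 6 give E_6.

Type E_6, Milnor number mu = 6.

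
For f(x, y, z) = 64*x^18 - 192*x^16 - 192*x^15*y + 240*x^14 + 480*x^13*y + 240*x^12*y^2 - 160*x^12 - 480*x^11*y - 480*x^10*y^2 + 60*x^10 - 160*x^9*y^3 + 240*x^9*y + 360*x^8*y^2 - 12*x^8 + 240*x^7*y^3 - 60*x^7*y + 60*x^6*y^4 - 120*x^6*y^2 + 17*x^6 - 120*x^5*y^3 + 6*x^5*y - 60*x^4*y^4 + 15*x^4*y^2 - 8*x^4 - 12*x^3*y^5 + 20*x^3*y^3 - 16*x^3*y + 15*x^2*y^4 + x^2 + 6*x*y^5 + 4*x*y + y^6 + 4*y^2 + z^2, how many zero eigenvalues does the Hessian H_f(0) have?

1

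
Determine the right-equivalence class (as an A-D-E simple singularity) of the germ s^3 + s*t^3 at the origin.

E_7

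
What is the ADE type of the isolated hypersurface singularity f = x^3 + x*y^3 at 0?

E_7

The Hessian of f at 0 is [[0, 0], [0, 0]] with rank 0, so corank 2. A Groebner basis of the Jacobian ideal J(f) in C{x,y} is {x^3, x*y^2, 3*x^2 + y^3}; counting standard monomials gives mu = 7. Corank 2; j^3 = x^3 is a perfect cube, so E-series; the 4-jet and mu = 7 give E_7.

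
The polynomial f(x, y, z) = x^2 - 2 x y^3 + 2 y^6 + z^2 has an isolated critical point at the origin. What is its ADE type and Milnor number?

The Hessian of f at 0 has rank 2. Corank 1: A-series; mu = 5 gives A_5.

Type A_5, Milnor number mu = 5.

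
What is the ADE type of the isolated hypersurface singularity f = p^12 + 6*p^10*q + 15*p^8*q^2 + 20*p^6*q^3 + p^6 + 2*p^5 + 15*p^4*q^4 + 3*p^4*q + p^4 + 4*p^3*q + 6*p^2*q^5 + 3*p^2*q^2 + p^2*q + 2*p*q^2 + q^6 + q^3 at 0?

D_7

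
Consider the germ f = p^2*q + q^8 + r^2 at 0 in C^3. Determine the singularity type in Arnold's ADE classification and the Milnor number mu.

Type D9, Milnor number mu = 9.

The Hessian of f at 0 has rank 1. Corank 2; j^3 = p^2*q has shape L^2 M (L != M), so D-series; mu = 9 gives D_9.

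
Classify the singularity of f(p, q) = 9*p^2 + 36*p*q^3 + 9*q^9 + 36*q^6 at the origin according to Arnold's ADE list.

A_{8}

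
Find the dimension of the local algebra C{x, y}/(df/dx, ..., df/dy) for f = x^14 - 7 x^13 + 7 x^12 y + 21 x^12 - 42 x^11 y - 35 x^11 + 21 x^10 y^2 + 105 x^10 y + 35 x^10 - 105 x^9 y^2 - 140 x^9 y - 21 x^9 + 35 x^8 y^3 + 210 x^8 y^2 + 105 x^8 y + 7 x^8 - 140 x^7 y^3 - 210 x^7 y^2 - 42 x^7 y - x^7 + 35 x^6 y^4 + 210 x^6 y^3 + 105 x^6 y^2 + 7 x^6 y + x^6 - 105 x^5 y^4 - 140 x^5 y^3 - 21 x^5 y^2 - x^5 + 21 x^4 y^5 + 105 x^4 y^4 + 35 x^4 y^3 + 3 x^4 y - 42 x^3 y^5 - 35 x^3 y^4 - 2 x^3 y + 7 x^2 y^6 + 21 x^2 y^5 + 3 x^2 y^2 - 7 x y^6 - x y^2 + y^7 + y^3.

8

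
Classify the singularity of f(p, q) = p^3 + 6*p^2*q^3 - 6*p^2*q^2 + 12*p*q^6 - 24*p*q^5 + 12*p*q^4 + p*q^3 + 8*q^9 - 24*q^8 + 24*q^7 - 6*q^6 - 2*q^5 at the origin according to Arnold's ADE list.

E_7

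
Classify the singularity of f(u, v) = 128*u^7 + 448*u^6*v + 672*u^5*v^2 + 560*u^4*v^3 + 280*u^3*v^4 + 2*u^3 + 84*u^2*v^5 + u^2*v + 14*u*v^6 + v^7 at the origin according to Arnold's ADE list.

D_{8}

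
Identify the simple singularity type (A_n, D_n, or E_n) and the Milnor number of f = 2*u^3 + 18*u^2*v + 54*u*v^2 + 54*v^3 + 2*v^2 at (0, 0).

Type A_{2}, Milnor number mu = 2.

The Hessian of f at 0 is [[0, 0], [0, 4]] with rank 1, so corank 1. A Groebner basis of the Jacobian ideal J(f) in C{u,v} is {u^2, v}; counting standard monomials gives mu = 2. Corank 1: A-series; mu = 2 gives A_2.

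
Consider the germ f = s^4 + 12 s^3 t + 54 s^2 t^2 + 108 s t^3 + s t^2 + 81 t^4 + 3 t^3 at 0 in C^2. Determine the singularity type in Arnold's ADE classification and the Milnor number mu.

The Hessian of f at 0 is [[0, 0], [0, 0]] with rank 0, so corank 2. A Groebner basis of the Jacobian ideal J(f) in C{s,t} is {s^3 + t^2/4, t^3, s*t + 3*t^2}; counting standard monomials gives mu = 5. Corank 2; j^3 = t^2*(s + 3*t) has shape L^2 M (L != M), so D-series; mu = 5 gives D_5.

Type D_{5}, Milnor number mu = 5.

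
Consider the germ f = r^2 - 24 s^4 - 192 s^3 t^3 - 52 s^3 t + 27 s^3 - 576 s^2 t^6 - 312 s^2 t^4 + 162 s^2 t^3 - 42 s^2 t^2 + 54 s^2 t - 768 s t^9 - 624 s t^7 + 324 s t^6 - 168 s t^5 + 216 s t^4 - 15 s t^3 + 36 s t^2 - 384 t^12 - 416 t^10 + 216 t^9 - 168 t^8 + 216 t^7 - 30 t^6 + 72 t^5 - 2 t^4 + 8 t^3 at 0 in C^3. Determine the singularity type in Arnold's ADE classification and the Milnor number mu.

Type E_{7}, Milnor number mu = 7.

The Hessian of f at 0 is [[0, 0, 0], [0, 0, 0], [0, 0, 2]] with rank 1, so corank 2. A Groebner basis of the Jacobian ideal J(f) in C{s,t,r} is {19683*s^2/4 + 6561*s*t + t^4 + 27*t^3/4 + 2187*t^2, s^3 - 189*s^2/2 - 126*s*t + t^3/6 - 42*t^2, s^2*t + 405*s^2/4 + 135*s*t - 11*t^3/36 + 45*t^2, -81*s^2 + s*t^2 - 108*s*t + 5*t^3/9 - 36*t^2, r}; counting standard monomials gives mu = 7. Corank 2; j^3 = (3*s + 2*t)^3 is a perfect cube, so E-series; the 4-jet and mu = 7 give E_7.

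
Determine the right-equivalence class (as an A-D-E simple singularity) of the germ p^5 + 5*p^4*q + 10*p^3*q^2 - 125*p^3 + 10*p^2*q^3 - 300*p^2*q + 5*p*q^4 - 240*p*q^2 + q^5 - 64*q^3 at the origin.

The Hessian of f at 0 is [[0, 0], [0, 0]] with rank 0, so corank 2. A Groebner basis of the Jacobian ideal J(f) in C{p,q} is {q^5, p*q^3 + 17*q^4/20, p^2 + 8*p*q/5 + 16*q^2/25}; counting standard monomials gives mu = 8. Corank 2; j^3 = -(5*p + 4*q)^3 is a perfect cube, so E-series; the 5-jet and mu = 8 give E_8.

E_8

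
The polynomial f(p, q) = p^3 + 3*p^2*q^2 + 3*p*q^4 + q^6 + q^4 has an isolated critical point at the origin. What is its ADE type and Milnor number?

Type E_6, Milnor number mu = 6.

The Hessian of f at 0 has rank 0. Corank 2; j^3 = p^3 is a perfect cube, so E-series; the 4-jet and mu = 6 give E_6.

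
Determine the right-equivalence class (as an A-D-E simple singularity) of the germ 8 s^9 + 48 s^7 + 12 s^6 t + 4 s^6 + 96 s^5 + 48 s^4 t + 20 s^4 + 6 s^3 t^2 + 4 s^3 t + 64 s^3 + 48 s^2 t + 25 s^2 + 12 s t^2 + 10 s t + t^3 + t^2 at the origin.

A2

The Hessian of f at 0 is [[50, 10], [10, 2]] with rank 1, so corank 1. A Groebner basis of the Jacobian ideal J(f) in C{s,t} is {t^2, s + t/5}; counting standard monomials gives mu = 2. Corank 1: A-series; mu = 2 gives A_2.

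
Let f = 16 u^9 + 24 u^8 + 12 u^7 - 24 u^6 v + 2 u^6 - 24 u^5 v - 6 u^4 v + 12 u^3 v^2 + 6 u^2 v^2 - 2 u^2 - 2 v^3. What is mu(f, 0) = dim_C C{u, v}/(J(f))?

2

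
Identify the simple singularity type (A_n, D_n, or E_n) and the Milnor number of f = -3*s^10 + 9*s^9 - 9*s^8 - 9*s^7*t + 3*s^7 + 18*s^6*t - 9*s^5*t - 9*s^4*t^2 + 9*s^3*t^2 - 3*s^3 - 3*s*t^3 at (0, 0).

The Hessian of f at 0 has rank 0. Corank 2; j^3 = -3*s^3 is a perfect cube, so E-series; the 4-jet and mu = 7 give E_7.

Type E_{7}, Milnor number mu = 7.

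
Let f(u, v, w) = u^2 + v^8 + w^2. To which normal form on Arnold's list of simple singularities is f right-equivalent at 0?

A7

The Hessian of f at 0 has rank 2. Corank 1: A-series; mu = 7 gives A_7.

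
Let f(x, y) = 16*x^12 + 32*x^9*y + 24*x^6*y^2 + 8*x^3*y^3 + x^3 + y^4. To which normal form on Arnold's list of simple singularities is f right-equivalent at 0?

The Hessian of f at 0 is [[0, 0], [0, 0]] with rank 0, so corank 2. A Groebner basis of the Jacobian ideal J(f) in C{x,y} is {y^3, x^2}; counting standard monomials gives mu = 6. Corank 2; j^3 = x^3 is a perfect cube, so E-series; the 4-jet and mu = 6 give E_6.

E_{6}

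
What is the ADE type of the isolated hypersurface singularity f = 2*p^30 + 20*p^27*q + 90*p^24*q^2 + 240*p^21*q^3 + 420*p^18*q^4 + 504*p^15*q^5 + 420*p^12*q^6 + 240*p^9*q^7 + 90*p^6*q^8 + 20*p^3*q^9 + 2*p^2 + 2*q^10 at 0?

A_{9}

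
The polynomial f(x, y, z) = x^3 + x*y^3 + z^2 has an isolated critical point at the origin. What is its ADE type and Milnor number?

The Hessian of f at 0 has rank 1. Corank 2; j^3 = x^3 is a perfect cube, so E-series; the 4-jet and mu = 7 give E_7.

Type E_{7}, Milnor number mu = 7.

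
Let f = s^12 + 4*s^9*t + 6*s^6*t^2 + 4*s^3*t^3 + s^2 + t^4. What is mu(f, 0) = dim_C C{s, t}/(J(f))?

3

The Hessian of f at 0 is [[2, 0], [0, 0]] with rank 1, so corank 1. A Groebner basis of the Jacobian ideal J(f) in C{s,t} is {t^3, s}; counting standard monomials gives mu = 3. Corank 1: A-series; mu = 3 gives A_3.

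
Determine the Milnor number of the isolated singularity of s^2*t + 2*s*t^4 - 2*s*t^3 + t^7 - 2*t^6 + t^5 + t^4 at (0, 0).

5

The Hessian of f at 0 has rank 0. Corank 2; j^3 = s^2*t has shape L^2 M (L != M), so D-series; mu = 5 gives D_5.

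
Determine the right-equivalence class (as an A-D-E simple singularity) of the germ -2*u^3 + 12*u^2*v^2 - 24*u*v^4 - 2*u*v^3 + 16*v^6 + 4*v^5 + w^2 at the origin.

E_7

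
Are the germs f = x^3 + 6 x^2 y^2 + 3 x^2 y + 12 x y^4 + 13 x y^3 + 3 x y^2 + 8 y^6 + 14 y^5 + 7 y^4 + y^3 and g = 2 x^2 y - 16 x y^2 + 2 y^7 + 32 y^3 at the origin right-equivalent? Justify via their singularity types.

The Hessian of f at 0 has rank 0. Corank 2; j^3 = (x + y)^3 is a perfect cube, so E-series; the 4-jet and mu = 7 give E_7. The Hessian of g at 0 has rank 0. Corank 2; j^3 = 2*y*(x - 4*y)^2 has shape L^2 M (L != M), so D-series; mu = 8 gives D_8. f is E_7 but g is D_8, hence not right-equivalent.

No.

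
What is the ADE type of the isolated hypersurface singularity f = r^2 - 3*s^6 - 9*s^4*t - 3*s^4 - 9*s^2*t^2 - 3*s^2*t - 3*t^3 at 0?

D_4

The Hessian of f at 0 has rank 1. Corank 2; j^3 = -3*t*(s^2 + t^2) splits into three distinct lines over C (the quadratic factor has nonzero discriminant), so D_4.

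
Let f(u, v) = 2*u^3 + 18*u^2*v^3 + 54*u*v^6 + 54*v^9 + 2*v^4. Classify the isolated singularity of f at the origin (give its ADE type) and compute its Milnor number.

Type E_{6}, Milnor number mu = 6.

The Hessian of f at 0 has rank 0. Corank 2; j^3 = 2*u^3 is a perfect cube, so E-series; the 4-jet and mu = 6 give E_6.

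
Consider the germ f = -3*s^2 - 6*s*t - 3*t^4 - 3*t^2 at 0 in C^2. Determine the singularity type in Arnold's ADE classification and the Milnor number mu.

Type A3, Milnor number mu = 3.

The Hessian of f at 0 is [[-6, -6], [-6, -6]] with rank 1, so corank 1. A Groebner basis of the Jacobian ideal J(f) in C{s,t} is {t^3, s + t}; counting standard monomials gives mu = 3. Corank 1: A-series; mu = 3 gives A_3.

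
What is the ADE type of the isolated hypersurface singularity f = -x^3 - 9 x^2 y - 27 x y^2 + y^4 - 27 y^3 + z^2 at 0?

E6

The Hessian of f at 0 has rank 1. Corank 2; j^3 = -(x + 3*y)^3 is a perfect cube, so E-series; the 4-jet and mu = 6 give E_6.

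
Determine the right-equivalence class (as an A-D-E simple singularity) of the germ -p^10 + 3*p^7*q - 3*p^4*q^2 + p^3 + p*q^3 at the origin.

E_{7}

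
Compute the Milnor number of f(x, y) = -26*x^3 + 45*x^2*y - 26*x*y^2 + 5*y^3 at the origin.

4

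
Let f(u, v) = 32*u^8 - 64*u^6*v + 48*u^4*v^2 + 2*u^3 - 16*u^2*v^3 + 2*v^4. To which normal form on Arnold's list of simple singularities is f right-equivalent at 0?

The Hessian of f at 0 has rank 0. Corank 2; j^3 = 2*u^3 is a perfect cube, so E-series; the 4-jet and mu = 6 give E_6.

E_{6}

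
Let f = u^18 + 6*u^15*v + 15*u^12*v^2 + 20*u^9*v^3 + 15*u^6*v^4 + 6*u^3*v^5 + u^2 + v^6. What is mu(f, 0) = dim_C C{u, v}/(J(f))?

The Hessian of f at 0 has rank 1. Corank 1: A-series; mu = 5 gives A_5.

5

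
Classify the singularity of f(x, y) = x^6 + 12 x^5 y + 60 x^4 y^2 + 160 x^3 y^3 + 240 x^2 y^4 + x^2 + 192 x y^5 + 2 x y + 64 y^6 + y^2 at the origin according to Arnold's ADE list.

A_{5}

The Hessian of f at 0 has rank 1. Corank 1: A-series; mu = 5 gives A_5.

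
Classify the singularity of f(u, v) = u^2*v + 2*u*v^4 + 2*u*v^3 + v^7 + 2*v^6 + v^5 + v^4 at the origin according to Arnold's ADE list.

D5

The Hessian of f at 0 has rank 0. Corank 2; j^3 = u^2*v has shape L^2 M (L != M), so D-series; mu = 5 gives D_5.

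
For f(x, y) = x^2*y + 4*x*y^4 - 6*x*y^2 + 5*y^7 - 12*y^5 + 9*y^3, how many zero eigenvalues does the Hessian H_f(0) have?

2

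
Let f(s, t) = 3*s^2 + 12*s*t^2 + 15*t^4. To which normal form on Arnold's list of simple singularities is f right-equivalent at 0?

A_{3}

The Hessian of f at 0 has rank 1. Corank 1: A-series; mu = 3 gives A_3.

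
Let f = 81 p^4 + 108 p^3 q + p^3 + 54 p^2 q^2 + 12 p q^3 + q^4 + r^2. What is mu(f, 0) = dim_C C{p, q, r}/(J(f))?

6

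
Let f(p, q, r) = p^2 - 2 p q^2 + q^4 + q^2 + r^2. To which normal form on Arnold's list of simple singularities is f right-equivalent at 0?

A_{1}

The Hessian of f at 0 has rank 3. Corank 0: nondegenerate Morse point, so A_1.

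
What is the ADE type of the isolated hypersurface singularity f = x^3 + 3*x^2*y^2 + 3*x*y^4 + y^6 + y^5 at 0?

E_8

The Hessian of f at 0 is [[0, 0], [0, 0]] with rank 0, so corank 2. A Groebner basis of the Jacobian ideal J(f) in C{x,y} is {y^4, x^3, x^2/2 + x*y^2}; counting standard monomials gives mu = 8. Corank 2; j^3 = x^3 is a perfect cube, so E-series; the 5-jet and mu = 8 give E_8.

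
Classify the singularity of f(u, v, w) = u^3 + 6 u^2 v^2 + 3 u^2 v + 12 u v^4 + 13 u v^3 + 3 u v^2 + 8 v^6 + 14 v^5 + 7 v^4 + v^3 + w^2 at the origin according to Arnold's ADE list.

E_7

The Hessian of f at 0 is [[0, 0, 0], [0, 0, 0], [0, 0, 2]] with rank 1, so corank 2. A Groebner basis of the Jacobian ideal J(f) in C{u,v,w} is {-u^2/4 - u*v/2 + v^4 - v^3/12 - v^2/4, u^3 + 5*u^2/4 + 5*u*v/2 + 17*v^3/12 + 5*v^2/4, u^2*v - 11*u^2/12 - 11*u*v/6 - 47*v^3/36 - 11*v^2/12, u^2/2 + u*v^2 + u*v + 7*v^3/6 + v^2/2, w}; counting standard monomials gives mu = 7. Corank 2; j^3 = (u + v)^3 is a perfect cube, so E-series; the 4-jet and mu = 7 give E_7.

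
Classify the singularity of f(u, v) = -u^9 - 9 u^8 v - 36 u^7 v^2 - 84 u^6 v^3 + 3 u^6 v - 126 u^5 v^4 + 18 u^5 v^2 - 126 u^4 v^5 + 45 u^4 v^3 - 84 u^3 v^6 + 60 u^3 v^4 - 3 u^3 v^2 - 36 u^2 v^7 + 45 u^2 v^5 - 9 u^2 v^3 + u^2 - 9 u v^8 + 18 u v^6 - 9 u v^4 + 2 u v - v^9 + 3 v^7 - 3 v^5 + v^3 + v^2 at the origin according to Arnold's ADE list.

The Hessian of f at 0 is [[2, 2], [2, 2]] with rank 1, so corank 1. A Groebner basis of the Jacobian ideal J(f) in C{u,v} is {v^2, u + v}; counting standard monomials gives mu = 2. Corank 1: A-series; mu = 2 gives A_2.

A_2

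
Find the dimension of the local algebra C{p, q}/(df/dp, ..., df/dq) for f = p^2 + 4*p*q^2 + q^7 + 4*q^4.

6

The Hessian of f at 0 is [[2, 0], [0, 0]] with rank 1, so corank 1. A Groebner basis of the Jacobian ideal J(f) in C{p,q} is {p^3, p/2 + q^2}; counting standard monomials gives mu = 6. Corank 1: A-series; mu = 6 gives A_6.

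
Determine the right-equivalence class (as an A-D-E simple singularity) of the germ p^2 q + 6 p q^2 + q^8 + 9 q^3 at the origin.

D_{9}

The Hessian of f at 0 has rank 0. Corank 2; j^3 = q*(p + 3*q)^2 has shape L^2 M (L != M), so D-series; mu = 9 gives D_9.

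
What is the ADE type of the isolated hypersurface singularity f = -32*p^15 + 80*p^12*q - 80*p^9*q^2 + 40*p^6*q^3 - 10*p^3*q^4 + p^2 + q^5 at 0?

A_4

The Hessian of f at 0 is [[2, 0], [0, 0]] with rank 1, so corank 1. A Groebner basis of the Jacobian ideal J(f) in C{p,q} is {q^4, p}; counting standard monomials gives mu = 4. Corank 1: A-series; mu = 4 gives A_4.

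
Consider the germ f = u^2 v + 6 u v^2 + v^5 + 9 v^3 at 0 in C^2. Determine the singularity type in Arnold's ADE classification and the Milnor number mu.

Type D6, Milnor number mu = 6.

The Hessian of f at 0 has rank 0. Corank 2; j^3 = v*(u + 3*v)^2 has shape L^2 M (L != M), so D-series; mu = 6 gives D_6.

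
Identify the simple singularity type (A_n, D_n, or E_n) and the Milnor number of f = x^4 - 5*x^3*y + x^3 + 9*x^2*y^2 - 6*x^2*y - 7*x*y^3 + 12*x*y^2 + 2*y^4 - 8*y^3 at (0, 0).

Type E7, Milnor number mu = 7.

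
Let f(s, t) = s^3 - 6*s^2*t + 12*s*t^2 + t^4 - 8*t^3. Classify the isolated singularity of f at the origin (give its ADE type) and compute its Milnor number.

Type E6, Milnor number mu = 6.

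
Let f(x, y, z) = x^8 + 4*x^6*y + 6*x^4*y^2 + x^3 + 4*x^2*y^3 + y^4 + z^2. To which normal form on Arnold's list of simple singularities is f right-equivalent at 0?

E_{6}

The Hessian of f at 0 has rank 1. Corank 2; j^3 = x^3 is a perfect cube, so E-series; the 4-jet and mu = 6 give E_6.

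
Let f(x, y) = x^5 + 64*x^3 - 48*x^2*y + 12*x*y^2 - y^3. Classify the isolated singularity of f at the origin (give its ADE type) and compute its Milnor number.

Type E8, Milnor number mu = 8.

The Hessian of f at 0 is [[0, 0], [0, 0]] with rank 0, so corank 2. A Groebner basis of the Jacobian ideal J(f) in C{x,y} is {y^5, x*y^3 - 3*y^4/16, x^2 - x*y/2 + y^2/16}; counting standard monomials gives mu = 8. Corank 2; j^3 = (4*x - y)^3 is a perfect cube, so E-series; the 5-jet and mu = 8 give E_8.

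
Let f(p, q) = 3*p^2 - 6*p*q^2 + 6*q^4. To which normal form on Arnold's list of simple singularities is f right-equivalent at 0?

A_3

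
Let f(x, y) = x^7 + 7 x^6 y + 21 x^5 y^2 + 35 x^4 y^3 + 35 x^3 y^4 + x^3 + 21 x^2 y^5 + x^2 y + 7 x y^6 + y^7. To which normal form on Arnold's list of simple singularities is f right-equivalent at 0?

D_8

The Hessian of f at 0 has rank 0. Corank 2; j^3 = x^2*(x + y) has shape L^2 M (L != M), so D-series; mu = 8 gives D_8.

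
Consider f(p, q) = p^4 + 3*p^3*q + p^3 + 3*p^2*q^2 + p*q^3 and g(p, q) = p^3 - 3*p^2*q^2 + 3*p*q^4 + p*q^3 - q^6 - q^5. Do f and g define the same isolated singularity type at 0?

Yes.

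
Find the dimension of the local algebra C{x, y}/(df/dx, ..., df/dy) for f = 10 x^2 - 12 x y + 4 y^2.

1

The Hessian of f at 0 has rank 2. Corank 0: nondegenerate Morse point, so A_1.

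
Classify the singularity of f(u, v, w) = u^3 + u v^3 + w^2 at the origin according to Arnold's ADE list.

The Hessian of f at 0 has rank 1. Corank 2; j^3 = u^3 is a perfect cube, so E-series; the 4-jet and mu = 7 give E_7.

E_7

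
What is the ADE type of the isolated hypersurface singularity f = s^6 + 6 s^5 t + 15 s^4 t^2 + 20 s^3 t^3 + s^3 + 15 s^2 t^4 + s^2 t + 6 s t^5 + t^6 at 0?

The Hessian of f at 0 has rank 0. Corank 2; j^3 = s^2*(s + t) has shape L^2 M (L != M), so D-series; mu = 7 gives D_7.

D7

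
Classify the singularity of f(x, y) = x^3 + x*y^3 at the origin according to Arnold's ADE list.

The Hessian of f at 0 has rank 0. Corank 2; j^3 = x^3 is a perfect cube, so E-series; the 4-jet and mu = 7 give E_7.

E_7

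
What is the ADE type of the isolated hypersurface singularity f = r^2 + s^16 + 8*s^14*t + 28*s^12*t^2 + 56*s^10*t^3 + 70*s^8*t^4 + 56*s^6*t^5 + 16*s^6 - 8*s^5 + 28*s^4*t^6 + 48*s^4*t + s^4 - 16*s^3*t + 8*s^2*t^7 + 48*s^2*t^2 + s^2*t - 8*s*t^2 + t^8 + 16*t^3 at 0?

D9

The Hessian of f at 0 is [[0, 0, 0], [0, 0, 0], [0, 0, 2]] with rank 1, so corank 2. A Groebner basis of the Jacobian ideal J(f) in C{s,t,r} is {s^4 - s^3/4 + s*t/4 - t^2, 2097151*s^3/256 - 2048*s^2 + s*t^3 - 3*s*t^2/8 + 524289*s*t/64 + 3*t^3/4 - t^2/16, 8388605*s^3/1024 - 2048*s^2 - 7*s*t^2/32 + 8388619*s*t/1024 + t^4 + 3*t^3/8 - 11*t^2/256, s^2*t - s*t/4 + t^2, r}; counting standard monomials gives mu = 9. Corank 2; j^3 = t*(s - 4*t)^2 has shape L^2 M (L != M), so D-series; mu = 9 gives D_9.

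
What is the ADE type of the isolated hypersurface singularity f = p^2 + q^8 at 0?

A_7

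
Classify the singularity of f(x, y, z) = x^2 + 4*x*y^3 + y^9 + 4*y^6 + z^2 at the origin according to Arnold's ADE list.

A8

The Hessian of f at 0 has rank 2. Corank 1: A-series; mu = 8 gives A_8.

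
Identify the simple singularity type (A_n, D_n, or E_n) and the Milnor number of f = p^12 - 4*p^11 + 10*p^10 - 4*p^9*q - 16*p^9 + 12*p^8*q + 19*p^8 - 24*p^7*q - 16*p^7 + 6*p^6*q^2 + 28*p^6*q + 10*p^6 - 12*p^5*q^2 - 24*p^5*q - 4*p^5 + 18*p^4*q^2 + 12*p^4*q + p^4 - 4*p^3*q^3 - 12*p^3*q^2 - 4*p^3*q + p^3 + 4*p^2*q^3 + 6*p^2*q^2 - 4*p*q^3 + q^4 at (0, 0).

The Hessian of f at 0 is [[0, 0], [0, 0]] with rank 0, so corank 2. A Groebner basis of the Jacobian ideal J(f) in C{p,q} is {q^4, p*q^2 - q^3/3, p^2}; counting standard monomials gives mu = 6. Corank 2; j^3 = p^3 is a perfect cube, so E-series; the 4-jet and mu = 6 give E_6.

Type E6, Milnor number mu = 6.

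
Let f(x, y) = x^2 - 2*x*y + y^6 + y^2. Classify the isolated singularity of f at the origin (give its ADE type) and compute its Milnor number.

Type A5, Milnor number mu = 5.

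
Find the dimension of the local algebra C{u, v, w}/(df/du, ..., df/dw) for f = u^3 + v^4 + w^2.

The Hessian of f at 0 has rank 1. Corank 2; j^3 = u^3 is a perfect cube, so E-series; the 4-jet and mu = 6 give E_6.

6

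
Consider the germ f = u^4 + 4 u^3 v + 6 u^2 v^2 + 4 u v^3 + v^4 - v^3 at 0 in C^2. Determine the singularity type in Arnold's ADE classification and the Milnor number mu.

Type E_{6}, Milnor number mu = 6.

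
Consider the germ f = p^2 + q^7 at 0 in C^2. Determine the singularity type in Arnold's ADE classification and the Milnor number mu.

Type A6, Milnor number mu = 6.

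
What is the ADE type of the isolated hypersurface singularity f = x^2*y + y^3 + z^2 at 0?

D_4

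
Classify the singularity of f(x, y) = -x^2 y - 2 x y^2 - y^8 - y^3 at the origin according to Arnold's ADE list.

D_9

The Hessian of f at 0 is [[0, 0], [0, 0]] with rank 0, so corank 2. A Groebner basis of the Jacobian ideal J(f) in C{x,y} is {x^2/8 + y^7 - y^2/8, x^3 + y^3, x*y + y^2}; counting standard monomials gives mu = 9. Corank 2; j^3 = -y*(x + y)^2 has shape L^2 M (L != M), so D-series; mu = 9 gives D_9.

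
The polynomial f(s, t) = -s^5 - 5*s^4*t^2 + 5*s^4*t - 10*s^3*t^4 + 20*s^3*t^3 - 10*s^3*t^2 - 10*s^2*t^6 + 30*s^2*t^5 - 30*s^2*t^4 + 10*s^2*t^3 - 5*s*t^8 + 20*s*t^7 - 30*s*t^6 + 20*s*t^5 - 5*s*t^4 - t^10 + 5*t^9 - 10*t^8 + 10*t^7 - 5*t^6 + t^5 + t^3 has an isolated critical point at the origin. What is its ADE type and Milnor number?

The Hessian of f at 0 has rank 0. Corank 2; j^3 = t^3 is a perfect cube, so E-series; the 5-jet and mu = 8 give E_8.

Type E_8, Milnor number mu = 8.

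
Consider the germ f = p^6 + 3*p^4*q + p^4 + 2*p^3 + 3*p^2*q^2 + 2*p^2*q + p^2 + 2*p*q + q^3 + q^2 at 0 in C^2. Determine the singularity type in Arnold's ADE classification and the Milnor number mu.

The Hessian of f at 0 has rank 1. Corank 1: A-series; mu = 2 gives A_2.

Type A2, Milnor number mu = 2.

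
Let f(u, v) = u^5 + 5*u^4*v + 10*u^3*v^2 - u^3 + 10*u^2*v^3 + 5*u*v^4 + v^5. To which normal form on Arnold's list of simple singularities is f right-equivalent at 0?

The Hessian of f at 0 has rank 0. Corank 2; j^3 = -u^3 is a perfect cube, so E-series; the 5-jet and mu = 8 give E_8.

E8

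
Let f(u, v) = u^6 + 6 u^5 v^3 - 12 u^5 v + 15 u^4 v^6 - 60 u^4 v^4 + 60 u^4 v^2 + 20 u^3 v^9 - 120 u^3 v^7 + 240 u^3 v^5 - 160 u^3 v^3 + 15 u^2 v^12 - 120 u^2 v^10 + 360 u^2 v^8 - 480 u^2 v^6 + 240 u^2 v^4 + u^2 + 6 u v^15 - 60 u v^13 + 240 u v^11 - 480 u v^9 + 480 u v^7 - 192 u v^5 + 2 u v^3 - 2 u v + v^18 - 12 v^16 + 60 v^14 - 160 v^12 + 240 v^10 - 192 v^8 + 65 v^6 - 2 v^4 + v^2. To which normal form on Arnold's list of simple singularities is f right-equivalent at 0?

The Hessian of f at 0 has rank 1. Corank 1: A-series; mu = 5 gives A_5.

A5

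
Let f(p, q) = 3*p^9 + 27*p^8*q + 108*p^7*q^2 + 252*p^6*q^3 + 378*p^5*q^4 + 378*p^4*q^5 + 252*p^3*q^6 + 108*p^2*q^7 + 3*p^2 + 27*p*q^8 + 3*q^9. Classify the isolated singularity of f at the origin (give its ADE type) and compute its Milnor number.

Type A_8, Milnor number mu = 8.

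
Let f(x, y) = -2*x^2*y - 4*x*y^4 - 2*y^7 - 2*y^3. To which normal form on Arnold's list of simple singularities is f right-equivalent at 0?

The Hessian of f at 0 has rank 0. Corank 2; j^3 = -2*y*(x^2 + y^2) splits into three distinct lines over C (the quadratic factor has nonzero discriminant), so D_4.

D4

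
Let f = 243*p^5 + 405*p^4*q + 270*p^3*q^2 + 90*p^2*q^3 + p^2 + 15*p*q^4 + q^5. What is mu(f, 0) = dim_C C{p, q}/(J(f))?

The Hessian of f at 0 has rank 1. Corank 1: A-series; mu = 4 gives A_4.

4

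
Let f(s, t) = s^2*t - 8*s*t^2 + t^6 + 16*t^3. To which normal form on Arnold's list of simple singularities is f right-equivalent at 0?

D_7

The Hessian of f at 0 has rank 0. Corank 2; j^3 = t*(s - 4*t)^2 has shape L^2 M (L != M), so D-series; mu = 7 gives D_7.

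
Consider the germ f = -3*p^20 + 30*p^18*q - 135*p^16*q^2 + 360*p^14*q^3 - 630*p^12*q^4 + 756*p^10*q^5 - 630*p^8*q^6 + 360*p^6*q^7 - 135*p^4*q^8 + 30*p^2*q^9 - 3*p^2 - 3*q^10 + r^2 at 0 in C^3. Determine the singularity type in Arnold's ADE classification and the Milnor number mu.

Type A_9, Milnor number mu = 9.

The Hessian of f at 0 is [[-6, 0, 0], [0, 0, 0], [0, 0, 2]] with rank 2, so corank 1. A Groebner basis of the Jacobian ideal J(f) in C{p,q,r} is {q^9, p, r}; counting standard monomials gives mu = 9. Corank 1: A-series; mu = 9 gives A_9.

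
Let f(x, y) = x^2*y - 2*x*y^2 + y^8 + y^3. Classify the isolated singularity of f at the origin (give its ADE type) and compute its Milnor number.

Type D9, Milnor number mu = 9.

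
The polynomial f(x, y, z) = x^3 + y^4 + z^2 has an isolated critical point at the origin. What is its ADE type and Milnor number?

Type E_{6}, Milnor number mu = 6.

The Hessian of f at 0 has rank 1. Corank 2; j^3 = x^3 is a perfect cube, so E-series; the 4-jet and mu = 6 give E_6.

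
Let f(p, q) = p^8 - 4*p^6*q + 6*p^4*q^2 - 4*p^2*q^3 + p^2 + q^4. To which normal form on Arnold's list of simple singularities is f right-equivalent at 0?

A_{3}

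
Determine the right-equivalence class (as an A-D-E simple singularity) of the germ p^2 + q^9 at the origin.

A_8

The Hessian of f at 0 is [[2, 0], [0, 0]] with rank 1, so corank 1. A Groebner basis of the Jacobian ideal J(f) in C{p,q} is {q^8, p}; counting standard monomials gives mu = 8. Corank 1: A-series; mu = 8 gives A_8.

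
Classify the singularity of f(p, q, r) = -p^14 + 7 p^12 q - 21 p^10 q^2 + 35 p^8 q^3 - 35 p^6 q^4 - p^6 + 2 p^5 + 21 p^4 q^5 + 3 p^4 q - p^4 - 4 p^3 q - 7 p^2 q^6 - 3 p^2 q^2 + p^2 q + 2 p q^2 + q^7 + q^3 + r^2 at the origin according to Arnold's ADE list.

The Hessian of f at 0 is [[0, 0, 0], [0, 0, 0], [0, 0, 2]] with rank 1, so corank 2. A Groebner basis of the Jacobian ideal J(f) in C{p,q,r} is {-p^2/6 + p*q^3 + 5*p*q^2/2 + p*q/3 + 11*q^3/6 + q^2/2, p^2/2 - 7*p*q^2/2 + q^4 - 5*q^3/2 - q^2/2, p^3 + p^2/6 + 7*p*q^2/2 + 11*p*q/3 + 7*q^3/6 + 7*q^2/2, p^2*q - p*q - q^2, r}; counting standard monomials gives mu = 8. Corank 2; j^3 = q*(p + q)^2 has shape L^2 M (L != M), so D-series; mu = 8 gives D_8.

D_{8}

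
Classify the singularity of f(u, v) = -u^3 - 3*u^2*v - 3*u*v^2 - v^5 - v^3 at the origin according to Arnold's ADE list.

The Hessian of f at 0 has rank 0. Corank 2; j^3 = -(u + v)^3 is a perfect cube, so E-series; the 5-jet and mu = 8 give E_8.

E8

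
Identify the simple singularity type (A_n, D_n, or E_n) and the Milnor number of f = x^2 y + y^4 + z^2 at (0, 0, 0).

Type D5, Milnor number mu = 5.

The Hessian of f at 0 has rank 1. Corank 2; j^3 = x^2*y has shape L^2 M (L != M), so D-series; mu = 5 gives D_5.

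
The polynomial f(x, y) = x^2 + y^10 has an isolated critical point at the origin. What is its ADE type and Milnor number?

Type A_{9}, Milnor number mu = 9.

The Hessian of f at 0 is [[2, 0], [0, 0]] with rank 1, so corank 1. A Groebner basis of the Jacobian ideal J(f) in C{x,y} is {y^9, x}; counting standard monomials gives mu = 9. Corank 1: A-series; mu = 9 gives A_9.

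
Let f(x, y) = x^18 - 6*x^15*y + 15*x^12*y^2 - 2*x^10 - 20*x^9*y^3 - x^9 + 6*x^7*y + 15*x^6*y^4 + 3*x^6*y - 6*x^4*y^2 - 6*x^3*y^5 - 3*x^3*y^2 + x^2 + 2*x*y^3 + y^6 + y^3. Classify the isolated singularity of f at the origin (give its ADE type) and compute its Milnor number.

The Hessian of f at 0 has rank 1. Corank 1: A-series; mu = 2 gives A_2.

Type A_2, Milnor number mu = 2.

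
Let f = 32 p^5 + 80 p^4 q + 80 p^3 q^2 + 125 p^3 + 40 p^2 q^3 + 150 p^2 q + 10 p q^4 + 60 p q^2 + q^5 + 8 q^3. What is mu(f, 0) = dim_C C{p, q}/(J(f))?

The Hessian of f at 0 has rank 0. Corank 2; j^3 = (5*p + 2*q)^3 is a perfect cube, so E-series; the 5-jet and mu = 8 give E_8.

8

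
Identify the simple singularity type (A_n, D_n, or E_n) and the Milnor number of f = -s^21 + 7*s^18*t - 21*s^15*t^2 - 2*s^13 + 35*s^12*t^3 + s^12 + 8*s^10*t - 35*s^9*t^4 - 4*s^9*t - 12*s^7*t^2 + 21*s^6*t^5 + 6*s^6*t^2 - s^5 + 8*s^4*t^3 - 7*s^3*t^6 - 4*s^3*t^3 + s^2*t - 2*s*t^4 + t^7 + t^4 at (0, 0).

The Hessian of f at 0 has rank 0. Corank 2; j^3 = s^2*t has shape L^2 M (L != M), so D-series; mu = 5 gives D_5.

Type D5, Milnor number mu = 5.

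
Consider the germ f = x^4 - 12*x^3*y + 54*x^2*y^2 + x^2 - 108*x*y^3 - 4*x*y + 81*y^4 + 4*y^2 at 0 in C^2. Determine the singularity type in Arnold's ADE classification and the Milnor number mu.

Type A_3, Milnor number mu = 3.

The Hessian of f at 0 has rank 1. Corank 1: A-series; mu = 3 gives A_3.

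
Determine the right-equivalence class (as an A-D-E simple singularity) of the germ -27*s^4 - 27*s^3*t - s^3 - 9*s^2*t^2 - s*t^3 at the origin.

E_{7}

The Hessian of f at 0 has rank 0. Corank 2; j^3 = -s^3 is a perfect cube, so E-series; the 4-jet and mu = 7 give E_7.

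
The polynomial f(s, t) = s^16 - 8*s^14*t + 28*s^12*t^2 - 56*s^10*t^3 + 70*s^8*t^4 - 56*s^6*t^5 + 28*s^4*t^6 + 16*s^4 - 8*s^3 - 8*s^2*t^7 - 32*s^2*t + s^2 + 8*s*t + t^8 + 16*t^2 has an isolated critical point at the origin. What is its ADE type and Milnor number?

Type A_7, Milnor number mu = 7.

The Hessian of f at 0 is [[2, 8], [8, 32]] with rank 1, so corank 1. A Groebner basis of the Jacobian ideal J(f) in C{s,t} is {s*t^3 + 3*s*t^2/8 + 5*s*t/256 + s/4096 + 3*t^3/4 + t^2/16 + t/1024, -7*s*t^2/32 - 7*s*t/512 - 3*s/16384 + t^4 - 3*t^3/8 - 11*t^2/256 - 3*t/4096, s^2 - s/4 - t}; counting standard monomials gives mu = 7. Corank 1: A-series; mu = 7 gives A_7.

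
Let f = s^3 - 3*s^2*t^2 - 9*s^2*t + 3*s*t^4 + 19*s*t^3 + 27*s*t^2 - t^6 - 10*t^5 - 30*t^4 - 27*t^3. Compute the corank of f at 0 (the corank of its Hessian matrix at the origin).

Hessian at 0 has rank 0.

2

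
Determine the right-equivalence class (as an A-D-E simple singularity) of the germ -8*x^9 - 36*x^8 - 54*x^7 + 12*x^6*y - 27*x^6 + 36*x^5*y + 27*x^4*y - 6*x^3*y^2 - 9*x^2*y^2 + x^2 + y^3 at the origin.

The Hessian of f at 0 is [[2, 0], [0, 0]] with rank 1, so corank 1. A Groebner basis of the Jacobian ideal J(f) in C{x,y} is {y^2, x}; counting standard monomials gives mu = 2. Corank 1: A-series; mu = 2 gives A_2.

A_2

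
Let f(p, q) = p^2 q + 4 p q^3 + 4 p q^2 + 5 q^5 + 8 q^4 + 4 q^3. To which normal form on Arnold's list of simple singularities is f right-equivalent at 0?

The Hessian of f at 0 has rank 0. Corank 2; j^3 = q*(p + 2*q)^2 has shape L^2 M (L != M), so D-series; mu = 6 gives D_6.

D_6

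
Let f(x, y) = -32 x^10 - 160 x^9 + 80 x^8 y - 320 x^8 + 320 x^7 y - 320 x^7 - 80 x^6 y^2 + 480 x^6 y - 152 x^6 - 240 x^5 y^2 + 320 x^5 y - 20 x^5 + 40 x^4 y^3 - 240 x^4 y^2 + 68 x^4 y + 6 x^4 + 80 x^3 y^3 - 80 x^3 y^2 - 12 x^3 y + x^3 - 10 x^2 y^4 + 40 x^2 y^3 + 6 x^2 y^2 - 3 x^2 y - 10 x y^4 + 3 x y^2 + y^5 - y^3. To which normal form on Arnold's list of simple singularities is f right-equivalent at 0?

E_8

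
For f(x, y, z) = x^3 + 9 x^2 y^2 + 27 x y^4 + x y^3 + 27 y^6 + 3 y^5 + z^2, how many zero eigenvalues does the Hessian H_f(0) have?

The Hessian at 0 is [[0, 0, 0], [0, 0, 0], [0, 0, 2]] of rank 1; hence corank 2.

2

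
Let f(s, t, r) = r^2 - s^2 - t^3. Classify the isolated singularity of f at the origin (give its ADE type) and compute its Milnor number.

Type A2, Milnor number mu = 2.

The Hessian of f at 0 has rank 2. Corank 1: A-series; mu = 2 gives A_2.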